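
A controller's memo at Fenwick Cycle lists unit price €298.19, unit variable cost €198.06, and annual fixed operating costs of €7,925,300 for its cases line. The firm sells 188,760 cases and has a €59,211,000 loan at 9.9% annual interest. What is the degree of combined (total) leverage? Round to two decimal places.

3.70

Contribution at this volume is 188,760 × €100.13 = €18,900,538.80.
Operating income = contribution − fixed costs = €18,900,538.80 − €7,925,300 = €10,975,238.80. Interest = €5,861,889.00.
DOL = €18,900,538.80 ÷ €10,975,238.80 = 1.7221; DFL = €10,975,238.80 ÷ €5,113,349.80 = 2.1464.
DCL = DOL × DFL = 1.7221 × 2.1464 = 3.6963.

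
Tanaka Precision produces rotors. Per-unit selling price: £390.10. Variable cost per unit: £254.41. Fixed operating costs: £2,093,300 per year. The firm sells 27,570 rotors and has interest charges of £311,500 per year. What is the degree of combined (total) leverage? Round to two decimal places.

2.80

Total contribution margin = 27,570 × £135.69 = £3,740,973.30.
Operating income = contribution − fixed costs = £3,740,973.30 − £2,093,300 = £1,647,673.30. Interest = £311,500.00.
DOL = £3,740,973.30 ÷ £1,647,673.30 = 2.2705; DFL = £1,647,673.30 ÷ £1,336,173.30 = 1.2331.
Combined leverage = 2.2705 × 1.2331 = 2.7998.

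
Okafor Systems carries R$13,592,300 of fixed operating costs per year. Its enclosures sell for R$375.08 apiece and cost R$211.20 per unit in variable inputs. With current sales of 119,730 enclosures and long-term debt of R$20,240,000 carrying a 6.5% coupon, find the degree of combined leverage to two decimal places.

Contribution at this volume is 119,730 × R$163.88 = R$19,621,352.40.
Subtracting fixed costs: EBIT = R$19,621,352.40 − R$13,592,300 = R$6,029,052.40. Interest = R$1,315,600.00, so EBIT − I = R$4,713,452.40.
DCL = contribution ÷ (EBIT − I) = R$19,621,352.40 ÷ R$4,713,452.40 = 4.1628.

4.16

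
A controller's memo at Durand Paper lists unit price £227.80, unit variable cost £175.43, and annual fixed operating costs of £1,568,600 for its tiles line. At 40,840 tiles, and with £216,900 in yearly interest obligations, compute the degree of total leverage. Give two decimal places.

Contribution at this volume is 40,840 × £52.37 = £2,138,790.80.
Operating income = contribution − fixed costs = £2,138,790.80 − £1,568,600 = £570,190.80. Interest = £216,900.00.
DOL = £2,138,790.80 ÷ £570,190.80 = 3.7510; DFL = £570,190.80 ÷ £353,290.80 = 1.6139.
Combined leverage = 3.7510 × 1.6139 = 6.0537.

6.05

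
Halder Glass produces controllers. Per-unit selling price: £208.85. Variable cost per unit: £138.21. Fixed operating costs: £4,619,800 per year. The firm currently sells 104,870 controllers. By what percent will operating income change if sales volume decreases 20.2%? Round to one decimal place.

-53.7%

Total contribution margin = 104,870 × £70.64 = £7,408,016.80.
Subtracting fixed costs: EBIT = £7,408,016.80 − £4,619,800 = £2,788,216.80.
Degree of operating leverage = £7,408,016.80 / £2,788,216.80 = 2.6569.
Operating income changes by 2.6569 × -20.2% = -53.7%.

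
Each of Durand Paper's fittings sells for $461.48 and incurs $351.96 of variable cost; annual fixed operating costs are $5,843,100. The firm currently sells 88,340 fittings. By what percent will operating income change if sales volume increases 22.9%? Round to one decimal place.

Contribution at this volume is 88,340 × $109.52 = $9,674,996.80.
Operating income = contribution − fixed costs = $9,674,996.80 − $5,843,100 = $3,831,896.80.
Degree of operating leverage = $9,674,996.80 / $3,831,896.80 = 2.5249.
So EBIT moves 2.5249 × (+22.9%) = +57.8%.

+57.8%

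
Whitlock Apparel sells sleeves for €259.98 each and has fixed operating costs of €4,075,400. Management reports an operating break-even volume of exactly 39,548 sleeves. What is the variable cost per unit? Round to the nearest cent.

At break-even, FC = Q × (P − VC), so P − VC = €4,075,400 ÷ 39,548 = €103.0495.
Hence VC = price − CM = €259.98 − €103.0495 = €156.93.

€156.93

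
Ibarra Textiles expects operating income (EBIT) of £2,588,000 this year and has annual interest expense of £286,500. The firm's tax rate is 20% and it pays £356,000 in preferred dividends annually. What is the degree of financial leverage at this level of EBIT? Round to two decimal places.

1.39

Interest = £286,500.00.
Preferred dividends grossed up pre-tax: £356,000 / (1 − 0.20) = £445,000.00.
DFL = EBIT ÷ [EBIT − I − D_p/(1−t)] = £2,588,000 ÷ [£2,588,000 − £286,500.00 − £445,000.00] = £2,588,000 ÷ £1,856,500.00 = 1.3940.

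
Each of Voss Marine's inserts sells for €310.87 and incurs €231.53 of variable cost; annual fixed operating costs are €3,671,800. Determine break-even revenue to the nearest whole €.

€14,386,847

CM per unit = €310.87 − €231.53 = €79.34; CM ratio = €79.34 / €310.87 = 0.2552.
Break-even revenue = fixed costs × price ÷ CM = €3,671,800 × €310.87 ÷ €79.34 = €14,386,847.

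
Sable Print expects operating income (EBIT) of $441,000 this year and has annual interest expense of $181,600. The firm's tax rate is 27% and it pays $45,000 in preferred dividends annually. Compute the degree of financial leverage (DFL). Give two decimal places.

2.23

Annual interest charges come to $181,600.00.
Preferred dividends grossed up pre-tax: $45,000 / (1 − 0.27) = $61,643.84.
DFL = EBIT ÷ [EBIT − I − D_p/(1−t)] = $441,000 ÷ [$441,000 − $181,600.00 − $61,643.84] = $441,000 ÷ $197,756.16 = 2.2300.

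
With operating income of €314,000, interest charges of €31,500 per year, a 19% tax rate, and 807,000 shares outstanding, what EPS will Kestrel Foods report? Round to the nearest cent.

€0.28

Interest = €31,500.00, so EBT = €314,000 − €31,500.00 = €282,500.00.
After tax at 19%: net income = €282,500.00 × 0.81 = €228,825.00.
Per share: €228,825.00 / 807,000 shares = €0.28.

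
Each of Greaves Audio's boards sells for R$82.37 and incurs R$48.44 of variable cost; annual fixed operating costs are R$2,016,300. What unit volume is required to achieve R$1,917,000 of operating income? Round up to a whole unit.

115,924 boards

Unit CM = price − variable cost = R$82.37 − R$48.44 = R$33.93.
Need Q such that Q × R$33.93 − R$2,016,300 = R$1,917,000, i.e. Q = R$3,933,300 / R$33.93 = 115,923.96 → 115,924.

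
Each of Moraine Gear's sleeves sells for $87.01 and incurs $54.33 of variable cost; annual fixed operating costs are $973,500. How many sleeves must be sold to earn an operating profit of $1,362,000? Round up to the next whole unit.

71,466 sleeves

Contribution margin per unit = $87.01 − $54.33 = $32.68.
Need Q such that Q × $32.68 − $973,500 = $1,362,000, i.e. Q = $2,335,500 / $32.68 = 71,465.73 → 71,466.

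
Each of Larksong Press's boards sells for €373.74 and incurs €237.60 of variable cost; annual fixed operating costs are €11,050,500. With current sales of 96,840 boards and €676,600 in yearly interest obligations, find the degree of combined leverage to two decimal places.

9.05

Total contribution margin = 96,840 × €136.14 = €13,183,797.60.
Subtracting fixed costs: EBIT = €13,183,797.60 − €11,050,500 = €2,133,297.60. Interest = €676,600.00.
DOL = €13,183,797.60 ÷ €2,133,297.60 = 6.1800; DFL = €2,133,297.60 ÷ €1,456,697.60 = 1.4645.
Combined leverage = 6.1800 × 1.4645 = 9.0506.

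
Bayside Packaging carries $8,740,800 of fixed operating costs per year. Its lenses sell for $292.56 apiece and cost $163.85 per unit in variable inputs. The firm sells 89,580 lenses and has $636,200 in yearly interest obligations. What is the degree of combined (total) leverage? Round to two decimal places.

Contribution at this volume is 89,580 × $128.71 = $11,529,841.80.
Subtracting fixed costs: EBIT = $11,529,841.80 − $8,740,800 = $2,789,041.80. Interest = $636,200.00.
DOL = $11,529,841.80 ÷ $2,789,041.80 = 4.1340; DFL = $2,789,041.80 ÷ $2,152,841.80 = 1.2955.
Combined leverage = 4.1340 × 1.2955 = 5.3556.

5.36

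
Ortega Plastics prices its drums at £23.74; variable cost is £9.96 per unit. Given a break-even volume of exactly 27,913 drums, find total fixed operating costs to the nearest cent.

£384,641.14

Unit CM = price − variable cost = £23.74 − £9.96 = £13.78.
Fixed costs = break-even units × CM = 27,913 × £13.78 = £384,641.14.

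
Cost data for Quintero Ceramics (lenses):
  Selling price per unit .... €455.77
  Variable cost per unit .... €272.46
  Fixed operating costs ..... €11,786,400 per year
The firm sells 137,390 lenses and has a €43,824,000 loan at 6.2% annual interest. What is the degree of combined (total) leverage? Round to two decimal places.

At 137,390 units, contribution = 137,390 × €183.31 = €25,184,960.90.
Operating income = contribution − fixed costs = €25,184,960.90 − €11,786,400 = €13,398,560.90. Interest = €2,717,088.00.
DOL = €25,184,960.90 ÷ €13,398,560.90 = 1.8797; DFL = €13,398,560.90 ÷ €10,681,472.90 = 1.2544.
Combined leverage = 1.8797 × 1.2544 = 2.3579.

2.36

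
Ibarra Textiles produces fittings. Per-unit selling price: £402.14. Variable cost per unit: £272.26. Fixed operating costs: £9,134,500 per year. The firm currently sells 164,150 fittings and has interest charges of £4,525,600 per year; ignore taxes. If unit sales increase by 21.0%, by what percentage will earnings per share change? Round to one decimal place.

Contribution at this volume is 164,150 × £129.88 = £21,319,802.00.
Subtracting fixed costs: EBIT = £21,319,802.00 − £9,134,500 = £12,185,302.00.
After interest of £4,525,600.00, pre-tax earnings = £7,659,702.00.
DCL = total CM / (EBIT − I) = £21,319,802.00 / £7,659,702.00 = 2.7834.
EPS therefore changes by 2.7834 × (+21.0%) = +58.5%.

+58.5%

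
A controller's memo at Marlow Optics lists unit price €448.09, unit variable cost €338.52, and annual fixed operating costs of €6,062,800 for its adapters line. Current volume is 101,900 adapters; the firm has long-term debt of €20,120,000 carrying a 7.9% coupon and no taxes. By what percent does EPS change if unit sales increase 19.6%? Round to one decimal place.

+62.3%

Total contribution margin = 101,900 × €109.57 = €11,165,183.00.
EBIT = €11,165,183.00 − €6,062,800 = €5,102,383.00.
Interest = €1,589,480.00, so EBIT − I = €3,512,903.00.
DCL = total CM / (EBIT − I) = €11,165,183.00 / €3,512,903.00 = 3.1783.
%ΔEPS = DCL × %ΔSales = 3.1783 × +19.6% = +62.3%.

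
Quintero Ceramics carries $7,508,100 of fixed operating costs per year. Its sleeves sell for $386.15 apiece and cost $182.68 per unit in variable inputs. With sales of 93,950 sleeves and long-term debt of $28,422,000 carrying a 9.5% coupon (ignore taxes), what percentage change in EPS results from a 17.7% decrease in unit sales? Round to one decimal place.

Contribution at this volume is 93,950 × $203.47 = $19,116,006.50.
Subtracting fixed costs: EBIT = $19,116,006.50 − $7,508,100 = $11,607,906.50.
After interest of $2,700,090.00, pre-tax earnings = $8,907,816.50.
Degree of combined leverage = contribution ÷ (EBIT − I) = $19,116,006.50 ÷ $8,907,816.50 = 2.1460.
EPS therefore changes by 2.1460 × (-17.7%) = -38.0%.

-38.0%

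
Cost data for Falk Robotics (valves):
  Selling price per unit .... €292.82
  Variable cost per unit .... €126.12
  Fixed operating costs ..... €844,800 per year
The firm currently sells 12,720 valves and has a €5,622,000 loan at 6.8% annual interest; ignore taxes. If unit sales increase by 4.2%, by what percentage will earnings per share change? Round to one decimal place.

At 12,720 units, contribution = 12,720 × €166.70 = €2,120,424.00.
Operating income = contribution − fixed costs = €2,120,424.00 − €844,800 = €1,275,624.00.
Interest = €382,296.00, so EBIT − I = €893,328.00.
Degree of combined leverage = contribution ÷ (EBIT − I) = €2,120,424.00 ÷ €893,328.00 = 2.3736.
%ΔEPS = DCL × %ΔSales = 2.3736 × +4.2% = +10.0%.

+10.0%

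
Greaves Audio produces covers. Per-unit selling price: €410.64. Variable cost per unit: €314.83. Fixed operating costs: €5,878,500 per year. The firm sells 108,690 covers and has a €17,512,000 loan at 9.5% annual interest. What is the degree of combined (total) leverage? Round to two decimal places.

3.63

Contribution at this volume is 108,690 × €95.81 = €10,413,588.90.
Operating income = contribution − fixed costs = €10,413,588.90 − €5,878,500 = €4,535,088.90. Interest = €1,663,640.00.
DOL = €10,413,588.90 ÷ €4,535,088.90 = 2.2962; DFL = €4,535,088.90 ÷ €2,871,448.90 = 1.5794.
DCL = DOL × DFL = 2.2962 × 1.5794 = 3.6266.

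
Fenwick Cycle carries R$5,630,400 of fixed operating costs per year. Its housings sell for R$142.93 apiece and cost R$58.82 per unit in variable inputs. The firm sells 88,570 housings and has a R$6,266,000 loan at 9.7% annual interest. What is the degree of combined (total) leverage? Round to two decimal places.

6.15

Total contribution margin = 88,570 × R$84.11 = R$7,449,622.70.
Operating income = contribution − fixed costs = R$7,449,622.70 − R$5,630,400 = R$1,819,222.70. Interest = R$607,802.00.
DOL = R$7,449,622.70 ÷ R$1,819,222.70 = 4.0949; DFL = R$1,819,222.70 ÷ R$1,211,420.70 = 1.5017.
Combined leverage = 4.0949 × 1.5017 = 6.1493.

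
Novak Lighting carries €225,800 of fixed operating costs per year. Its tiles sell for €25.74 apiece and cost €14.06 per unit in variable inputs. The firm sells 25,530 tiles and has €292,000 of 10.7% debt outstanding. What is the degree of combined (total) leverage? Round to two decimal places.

7.25

At 25,530 units, contribution = 25,530 × €11.68 = €298,190.40.
Subtracting fixed costs: EBIT = €298,190.40 − €225,800 = €72,390.40. Interest = €31,244.00, so EBIT − I = €41,146.40.
DCL = contribution ÷ (EBIT − I) = €298,190.40 ÷ €41,146.40 = 7.2471.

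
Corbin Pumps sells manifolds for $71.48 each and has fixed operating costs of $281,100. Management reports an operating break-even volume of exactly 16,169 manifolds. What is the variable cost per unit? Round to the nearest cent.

At break-even, FC = Q × (P − VC), so P − VC = $281,100 ÷ 16,169 = $17.3851.
Hence VC = price − CM = $71.48 − $17.3851 = $54.09.

$54.09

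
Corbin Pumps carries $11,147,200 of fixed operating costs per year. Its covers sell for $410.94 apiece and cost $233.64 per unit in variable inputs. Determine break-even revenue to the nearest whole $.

$25,836,607

CM per unit = $410.94 − $233.64 = $177.30; CM ratio = $177.30 / $410.94 = 0.4314.
Break-even sales = FC ÷ CM ratio = $11,147,200 × $410.94 / $177.30 = $25,836,607.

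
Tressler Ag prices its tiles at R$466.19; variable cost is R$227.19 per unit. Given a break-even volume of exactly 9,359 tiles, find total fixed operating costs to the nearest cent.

Each unit contributes R$466.19 − R$227.19 = R$239.00.
Fixed costs = break-even units × CM = 9,359 × R$239.00 = R$2,236,801.00.

R$2,236,801.00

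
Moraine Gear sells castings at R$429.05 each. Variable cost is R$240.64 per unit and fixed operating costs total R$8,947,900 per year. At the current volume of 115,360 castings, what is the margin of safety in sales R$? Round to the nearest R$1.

Contribution margin per unit = R$429.05 − R$240.64 = R$188.41. Break-even units = R$8,947,900 ÷ R$188.41 = 47,491.64; break-even revenue = 47,491.64 × R$429.05 = R$20,376,288.39.
Current sales = 115,360 × R$429.05 = R$49,495,208.00.
Margin of safety = R$49,495,208.00 − R$20,376,288.39 = R$29,118,920.

R$29,118,920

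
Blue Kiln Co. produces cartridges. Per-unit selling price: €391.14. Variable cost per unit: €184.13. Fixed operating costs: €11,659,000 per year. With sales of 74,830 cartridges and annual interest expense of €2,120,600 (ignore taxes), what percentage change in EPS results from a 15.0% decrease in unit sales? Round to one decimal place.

Total contribution margin = 74,830 × €207.01 = €15,490,558.30.
Subtracting fixed costs: EBIT = €15,490,558.30 − €11,659,000 = €3,831,558.30.
Interest = €2,120,600.00, so EBIT − I = €1,710,958.30.
Degree of combined leverage = contribution ÷ (EBIT − I) = €15,490,558.30 ÷ €1,710,958.30 = 9.0537.
%ΔEPS = DCL × %ΔSales = 9.0537 × -15.0% = -135.8%.

-135.8%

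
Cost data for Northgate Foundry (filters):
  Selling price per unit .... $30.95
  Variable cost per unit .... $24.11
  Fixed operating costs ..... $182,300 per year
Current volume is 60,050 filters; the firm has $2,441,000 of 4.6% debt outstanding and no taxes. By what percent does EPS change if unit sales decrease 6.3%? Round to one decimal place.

Contribution at this volume is 60,050 × $6.84 = $410,742.00.
Operating income = contribution − fixed costs = $410,742.00 − $182,300 = $228,442.00.
After interest of $112,286.00, pre-tax earnings = $116,156.00.
DCL = total CM / (EBIT − I) = $410,742.00 / $116,156.00 = 3.5361.
EPS therefore changes by 3.5361 × (-6.3%) = -22.3%.

-22.3%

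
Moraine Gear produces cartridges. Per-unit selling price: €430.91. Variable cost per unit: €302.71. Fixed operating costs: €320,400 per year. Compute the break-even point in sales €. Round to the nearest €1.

Contribution margin per unit = €430.91 − €302.71 = €128.20, a CM ratio of €128.20 ÷ €430.91 = 0.2975.
Break-even revenue = fixed costs × price ÷ CM = €320,400 × €430.91 ÷ €128.20 = €1,076,939.

€1,076,939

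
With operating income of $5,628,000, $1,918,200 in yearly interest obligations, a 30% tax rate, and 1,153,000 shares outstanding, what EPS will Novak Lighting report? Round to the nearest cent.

Pre-tax income = $5,628,000 − $1,918,200.00 = $3,709,800.00.
Net income = $3,709,800.00 × (1 − 0.30) = $2,596,860.00.
EPS = $2,596,860.00 ÷ 1,153,000 = $2.25.

$2.25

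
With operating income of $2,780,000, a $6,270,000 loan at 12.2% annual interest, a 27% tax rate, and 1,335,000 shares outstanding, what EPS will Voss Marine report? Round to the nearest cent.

Interest = $764,940.00, so EBT = $2,780,000 − $764,940.00 = $2,015,060.00.
Net income = $2,015,060.00 × (1 − 0.27) = $1,470,993.80.
EPS = $1,470,993.80 ÷ 1,335,000 = $1.10.

$1.10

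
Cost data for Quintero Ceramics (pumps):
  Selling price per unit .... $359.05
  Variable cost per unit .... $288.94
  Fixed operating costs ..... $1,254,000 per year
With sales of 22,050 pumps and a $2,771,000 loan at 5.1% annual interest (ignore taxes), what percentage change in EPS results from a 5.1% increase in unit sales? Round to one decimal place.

+52.4%

At 22,050 units, contribution = 22,050 × $70.11 = $1,545,925.50.
EBIT = $1,545,925.50 − $1,254,000 = $291,925.50.
Interest = $141,321.00, so EBIT − I = $150,604.50.
DCL = total CM / (EBIT − I) = $1,545,925.50 / $150,604.50 = 10.2648.
%ΔEPS = DCL × %ΔSales = 10.2648 × +5.1% = +52.4%.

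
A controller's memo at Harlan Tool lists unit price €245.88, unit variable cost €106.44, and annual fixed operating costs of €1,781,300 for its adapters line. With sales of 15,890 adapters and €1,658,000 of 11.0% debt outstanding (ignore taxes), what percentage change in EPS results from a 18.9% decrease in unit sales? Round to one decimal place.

-166.2%

Contribution at this volume is 15,890 × €139.44 = €2,215,701.60.
Subtracting fixed costs: EBIT = €2,215,701.60 − €1,781,300 = €434,401.60.
Interest = €182,380.00, so EBIT − I = €252,021.60.
Degree of combined leverage = contribution ÷ (EBIT − I) = €2,215,701.60 ÷ €252,021.60 = 8.7917.
EPS therefore changes by 8.7917 × (-18.9%) = -166.2%.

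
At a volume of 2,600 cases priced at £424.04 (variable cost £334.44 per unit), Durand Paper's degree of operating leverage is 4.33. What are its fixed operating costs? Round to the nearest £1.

£179,159

Contribution at this volume is 2,600 × £89.60 = £232,960.00.
DOL = contribution / EBIT, so EBIT = £232,960.00 / 4.33 = £53,801.39.
And FC = contribution − EBIT = £232,960.00 − £53,801.39 = £179,159.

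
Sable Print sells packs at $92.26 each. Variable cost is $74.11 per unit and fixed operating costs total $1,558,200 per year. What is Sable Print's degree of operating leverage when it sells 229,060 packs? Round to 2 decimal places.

At 229,060 units, contribution = 229,060 × $18.15 = $4,157,439.00.
Operating income = contribution − fixed costs = $4,157,439.00 − $1,558,200 = $2,599,239.00.
DOL = contribution ÷ EBIT = $4,157,439.00 ÷ $2,599,239.00 = 1.5995.

1.60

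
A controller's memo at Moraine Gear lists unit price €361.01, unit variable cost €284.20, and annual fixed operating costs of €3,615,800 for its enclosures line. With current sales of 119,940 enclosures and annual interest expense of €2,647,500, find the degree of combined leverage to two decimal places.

Total contribution margin = 119,940 × €76.81 = €9,212,591.40.
Operating income = contribution − fixed costs = €9,212,591.40 − €3,615,800 = €5,596,791.40. Interest = €2,647,500.00.
DOL = €9,212,591.40 ÷ €5,596,791.40 = 1.6460; DFL = €5,596,791.40 ÷ €2,949,291.40 = 1.8977.
Combined leverage = 1.6460 × 1.8977 = 3.1236.

3.12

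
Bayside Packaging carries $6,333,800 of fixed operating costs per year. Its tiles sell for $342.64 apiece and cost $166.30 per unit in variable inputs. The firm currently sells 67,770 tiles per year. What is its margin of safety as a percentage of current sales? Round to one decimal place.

47.0%

Unit CM = price − variable cost = $342.64 − $166.30 = $176.34. Break-even units = $6,333,800 ÷ $176.34 = 35,918.11; break-even revenue = 35,918.11 × $342.64 = $12,306,982.15.
Current sales = 67,770 × $342.64 = $23,220,712.80.
Margin of safety = ($23,220,712.80 − $12,306,982.15) ÷ $23,220,712.80 = 47.0%.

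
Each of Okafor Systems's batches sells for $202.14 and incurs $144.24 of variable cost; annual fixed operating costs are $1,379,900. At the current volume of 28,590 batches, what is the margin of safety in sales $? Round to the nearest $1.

Unit CM = price − variable cost = $202.14 − $144.24 = $57.90. Break-even units = $1,379,900 ÷ $57.90 = 23,832.47; break-even revenue = 23,832.47 × $202.14 = $4,817,495.44.
Actual sales revenue = 28,590 × $202.14 = $5,779,182.60.
Margin of safety = $5,779,182.60 − $4,817,495.44 = $961,687.

$961,687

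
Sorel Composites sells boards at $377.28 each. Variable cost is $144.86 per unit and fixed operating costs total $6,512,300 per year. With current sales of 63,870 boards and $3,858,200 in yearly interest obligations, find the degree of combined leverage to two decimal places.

Total contribution margin = 63,870 × $232.42 = $14,844,665.40.
Subtracting fixed costs: EBIT = $14,844,665.40 − $6,512,300 = $8,332,365.40. Interest = $3,858,200.00.
DOL = $14,844,665.40 ÷ $8,332,365.40 = 1.7816; DFL = $8,332,365.40 ÷ $4,474,165.40 = 1.8623.
Combined leverage = 1.7816 × 1.8623 = 3.3179.

3.32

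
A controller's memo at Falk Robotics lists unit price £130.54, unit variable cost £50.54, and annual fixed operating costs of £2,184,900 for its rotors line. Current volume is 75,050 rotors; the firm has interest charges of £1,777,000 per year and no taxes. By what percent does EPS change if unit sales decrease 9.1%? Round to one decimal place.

-26.8%

Total contribution margin = 75,050 × £80.00 = £6,004,000.00.
EBIT = £6,004,000.00 − £2,184,900 = £3,819,100.00.
After interest of £1,777,000.00, pre-tax earnings = £2,042,100.00.
DCL = total CM / (EBIT − I) = £6,004,000.00 / £2,042,100.00 = 2.9401.
%ΔEPS = DCL × %ΔSales = 2.9401 × -9.1% = -26.8%.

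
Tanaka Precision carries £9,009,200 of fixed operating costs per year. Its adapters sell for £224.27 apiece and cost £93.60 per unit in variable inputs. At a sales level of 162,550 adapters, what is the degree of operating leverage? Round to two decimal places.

1.74

At 162,550 units, contribution = 162,550 × £130.67 = £21,240,408.50.
Subtracting fixed costs: EBIT = £21,240,408.50 − £9,009,200 = £12,231,208.50.
DOL = contribution ÷ EBIT = £21,240,408.50 ÷ £12,231,208.50 = 1.7366.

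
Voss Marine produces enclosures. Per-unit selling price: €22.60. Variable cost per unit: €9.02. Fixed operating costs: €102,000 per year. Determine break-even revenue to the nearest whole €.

Contribution margin per unit = €22.60 − €9.02 = €13.58, a CM ratio of €13.58 ÷ €22.60 = 0.6009.
Break-even sales = FC ÷ CM ratio = €102,000 × €22.60 / €13.58 = €169,750.

€169,750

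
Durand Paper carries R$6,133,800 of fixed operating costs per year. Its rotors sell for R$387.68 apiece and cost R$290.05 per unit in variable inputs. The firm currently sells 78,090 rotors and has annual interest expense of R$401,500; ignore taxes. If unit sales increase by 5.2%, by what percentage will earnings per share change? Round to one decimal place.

+36.4%

Contribution at this volume is 78,090 × R$97.63 = R$7,623,926.70.
Subtracting fixed costs: EBIT = R$7,623,926.70 − R$6,133,800 = R$1,490,126.70.
After interest of R$401,500.00, pre-tax earnings = R$1,088,626.70.
DCL = total CM / (EBIT − I) = R$7,623,926.70 / R$1,088,626.70 = 7.0033.
%ΔEPS = DCL × %ΔSales = 7.0033 × +5.2% = +36.4%.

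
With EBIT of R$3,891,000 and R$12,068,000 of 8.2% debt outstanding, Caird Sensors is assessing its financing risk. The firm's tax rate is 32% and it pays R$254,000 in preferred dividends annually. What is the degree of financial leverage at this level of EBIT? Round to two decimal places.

Interest = R$989,576.00.
Pre-tax preferred-dividend burden = R$254,000 ÷ (1 − 0.32) = R$373,529.41.
DFL = EBIT ÷ [EBIT − I − D_p/(1−t)] = R$3,891,000 ÷ [R$3,891,000 − R$989,576.00 − R$373,529.41] = R$3,891,000 ÷ R$2,527,894.59 = 1.5392.

1.54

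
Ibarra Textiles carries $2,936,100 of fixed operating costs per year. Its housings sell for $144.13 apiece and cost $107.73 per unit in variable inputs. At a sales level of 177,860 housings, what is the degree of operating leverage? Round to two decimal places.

1.83

Contribution at this volume is 177,860 × $36.40 = $6,474,104.00.
EBIT = $6,474,104.00 − $2,936,100 = $3,538,004.00.
So DOL = total CM / EBIT = $6,474,104.00 / $3,538,004.00 = 1.8299.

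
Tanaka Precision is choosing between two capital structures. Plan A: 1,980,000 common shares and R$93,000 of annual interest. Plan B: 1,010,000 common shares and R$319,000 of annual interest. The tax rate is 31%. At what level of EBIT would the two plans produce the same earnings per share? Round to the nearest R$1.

At indifference, (EBIT − 93,000)(1 − t)/1,980,000 = (EBIT − 319,000)(1 − t)/1,010,000.
Cancelling (1 − t) and cross-multiplying: 1,010,000·(EBIT − 93,000) = 1,980,000·(EBIT − 319,000).
Solving, EBIT = (319,000·1,980,000 − 93,000·1,010,000) / (1,980,000 − 1,010,000) = 537,690,000,000 / 970,000 = 554,319.59.

R$554,320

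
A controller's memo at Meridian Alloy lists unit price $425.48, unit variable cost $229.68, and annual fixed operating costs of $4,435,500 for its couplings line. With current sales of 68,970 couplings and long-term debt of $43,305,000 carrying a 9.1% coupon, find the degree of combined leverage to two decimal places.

Contribution at this volume is 68,970 × $195.80 = $13,504,326.00.
Subtracting fixed costs: EBIT = $13,504,326.00 − $4,435,500 = $9,068,826.00. Interest = $3,940,755.00, so EBIT − I = $5,128,071.00.
Degree of total leverage = total CM / (EBIT − interest) = $13,504,326.00 / $5,128,071.00 = 2.6334.

2.63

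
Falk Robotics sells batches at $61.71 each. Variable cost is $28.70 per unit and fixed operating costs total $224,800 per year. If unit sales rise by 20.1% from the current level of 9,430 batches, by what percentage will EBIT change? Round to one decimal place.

Total contribution margin = 9,430 × $33.01 = $311,284.30.
EBIT = $311,284.30 − $224,800 = $86,484.30.
DOL = contribution ÷ EBIT = $311,284.30 ÷ $86,484.30 = 3.5993.
So EBIT moves 3.5993 × (+20.1%) = +72.3%.

+72.3%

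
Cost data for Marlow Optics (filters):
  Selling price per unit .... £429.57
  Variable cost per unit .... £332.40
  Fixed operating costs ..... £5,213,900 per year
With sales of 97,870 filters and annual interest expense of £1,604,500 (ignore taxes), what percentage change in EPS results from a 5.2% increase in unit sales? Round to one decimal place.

+18.4%

Total contribution margin = 97,870 × £97.17 = £9,510,027.90.
EBIT = £9,510,027.90 − £5,213,900 = £4,296,127.90.
Interest = £1,604,500.00, so EBIT − I = £2,691,627.90.
DCL = total CM / (EBIT − I) = £9,510,027.90 / £2,691,627.90 = 3.5332.
EPS therefore changes by 3.5332 × (+5.2%) = +18.4%.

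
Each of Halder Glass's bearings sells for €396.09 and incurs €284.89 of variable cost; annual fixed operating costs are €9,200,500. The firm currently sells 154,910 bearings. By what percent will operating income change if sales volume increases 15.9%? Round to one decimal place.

At 154,910 units, contribution = 154,910 × €111.20 = €17,225,992.00.
Operating income = contribution − fixed costs = €17,225,992.00 − €9,200,500 = €8,025,492.00.
Degree of operating leverage = €17,225,992.00 / €8,025,492.00 = 2.1464.
%ΔEBIT = DOL × %ΔSales = 2.1464 × +15.9% = +34.1%.

+34.1%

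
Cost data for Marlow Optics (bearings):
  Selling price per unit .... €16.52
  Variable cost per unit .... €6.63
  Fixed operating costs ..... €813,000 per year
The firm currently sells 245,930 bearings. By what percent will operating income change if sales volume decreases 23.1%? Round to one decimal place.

Contribution at this volume is 245,930 × €9.89 = €2,432,247.70.
Operating income = contribution − fixed costs = €2,432,247.70 − €813,000 = €1,619,247.70.
So DOL = total CM / EBIT = €2,432,247.70 / €1,619,247.70 = 1.5021.
%ΔEBIT = DOL × %ΔSales = 1.5021 × -23.1% = -34.7%.

-34.7%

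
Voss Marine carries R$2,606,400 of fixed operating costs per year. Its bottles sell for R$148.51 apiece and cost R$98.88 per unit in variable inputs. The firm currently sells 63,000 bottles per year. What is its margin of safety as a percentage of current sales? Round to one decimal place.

16.6%

Unit CM = price − variable cost = R$148.51 − R$98.88 = R$49.63. Break-even units = R$2,606,400 ÷ R$49.63 = 52,516.62; break-even revenue = 52,516.62 × R$148.51 = R$7,799,243.68.
Current sales = 63,000 × R$148.51 = R$9,356,130.00.
Margin of safety = (R$9,356,130.00 − R$7,799,243.68) ÷ R$9,356,130.00 = 16.6%.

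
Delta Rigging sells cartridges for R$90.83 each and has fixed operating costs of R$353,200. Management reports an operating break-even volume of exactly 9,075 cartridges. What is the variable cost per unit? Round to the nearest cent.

R$51.91

Contribution per unit must be FC / Q = R$353,200 / 9,075 = R$38.9201.
Variable cost per unit = R$90.83 − R$38.9201 = R$51.91.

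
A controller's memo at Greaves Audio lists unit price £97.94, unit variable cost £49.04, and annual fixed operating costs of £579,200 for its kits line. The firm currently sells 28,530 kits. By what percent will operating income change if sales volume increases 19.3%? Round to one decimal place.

+33.0%

At 28,530 units, contribution = 28,530 × £48.90 = £1,395,117.00.
Subtracting fixed costs: EBIT = £1,395,117.00 − £579,200 = £815,917.00.
Degree of operating leverage = £1,395,117.00 / £815,917.00 = 1.7099.
Operating income changes by 1.7099 × +19.3% = +33.0%.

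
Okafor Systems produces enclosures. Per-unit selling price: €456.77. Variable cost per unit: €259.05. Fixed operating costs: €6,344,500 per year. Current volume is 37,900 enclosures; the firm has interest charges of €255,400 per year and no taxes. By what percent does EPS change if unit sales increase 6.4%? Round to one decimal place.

+53.7%

Total contribution margin = 37,900 × €197.72 = €7,493,588.00.
EBIT = €7,493,588.00 − €6,344,500 = €1,149,088.00.
Interest = €255,400.00, so EBIT − I = €893,688.00.
DCL = total CM / (EBIT − I) = €7,493,588.00 / €893,688.00 = 8.3850.
%ΔEPS = DCL × %ΔSales = 8.3850 × +6.4% = +53.7%.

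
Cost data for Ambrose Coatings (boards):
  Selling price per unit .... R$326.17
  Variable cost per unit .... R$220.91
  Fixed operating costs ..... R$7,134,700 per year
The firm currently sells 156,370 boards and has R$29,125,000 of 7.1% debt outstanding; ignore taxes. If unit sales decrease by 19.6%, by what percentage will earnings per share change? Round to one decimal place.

Total contribution margin = 156,370 × R$105.26 = R$16,459,506.20.
Operating income = contribution − fixed costs = R$16,459,506.20 − R$7,134,700 = R$9,324,806.20.
After interest of R$2,067,875.00, pre-tax earnings = R$7,256,931.20.
Degree of combined leverage = contribution ÷ (EBIT − I) = R$16,459,506.20 ÷ R$7,256,931.20 = 2.2681.
EPS therefore changes by 2.2681 × (-19.6%) = -44.5%.

-44.5%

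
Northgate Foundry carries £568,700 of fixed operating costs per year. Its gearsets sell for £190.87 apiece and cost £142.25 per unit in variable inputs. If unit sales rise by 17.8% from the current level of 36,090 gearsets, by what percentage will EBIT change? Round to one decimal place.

Total contribution margin = 36,090 × £48.62 = £1,754,695.80.
Subtracting fixed costs: EBIT = £1,754,695.80 − £568,700 = £1,185,995.80.
DOL = contribution ÷ EBIT = £1,754,695.80 ÷ £1,185,995.80 = 1.4795.
%ΔEBIT = DOL × %ΔSales = 1.4795 × +17.8% = +26.3%.

+26.3%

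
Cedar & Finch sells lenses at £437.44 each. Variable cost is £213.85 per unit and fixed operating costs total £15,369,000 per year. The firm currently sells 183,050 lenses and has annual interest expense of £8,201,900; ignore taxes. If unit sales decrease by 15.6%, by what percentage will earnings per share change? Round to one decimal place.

At 183,050 units, contribution = 183,050 × £223.59 = £40,928,149.50.
Operating income = contribution − fixed costs = £40,928,149.50 − £15,369,000 = £25,559,149.50.
Interest = £8,201,900.00, so EBIT − I = £17,357,249.50.
Degree of combined leverage = contribution ÷ (EBIT − I) = £40,928,149.50 ÷ £17,357,249.50 = 2.3580.
EPS therefore changes by 2.3580 × (-15.6%) = -36.8%.

-36.8%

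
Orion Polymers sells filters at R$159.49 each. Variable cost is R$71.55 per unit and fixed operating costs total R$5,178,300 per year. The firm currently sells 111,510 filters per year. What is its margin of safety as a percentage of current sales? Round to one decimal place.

47.2%

Unit CM = price − variable cost = R$159.49 − R$71.55 = R$87.94. Break-even units = R$5,178,300 ÷ R$87.94 = 58,884.47; break-even revenue = 58,884.47 × R$159.49 = R$9,391,483.59.
Actual sales revenue = 111,510 × R$159.49 = R$17,784,729.90.
Margin of safety = (R$17,784,729.90 − R$9,391,483.59) ÷ R$17,784,729.90 = 47.2%.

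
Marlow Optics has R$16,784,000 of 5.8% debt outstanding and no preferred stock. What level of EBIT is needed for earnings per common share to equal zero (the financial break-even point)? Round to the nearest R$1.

R$973,472

Annual interest = 5.8% × R$16,784,000 = R$973,472.00.
With no preferred dividends, EPS = 0 when EBIT exactly covers interest, so the financial break-even EBIT is R$973,472.00.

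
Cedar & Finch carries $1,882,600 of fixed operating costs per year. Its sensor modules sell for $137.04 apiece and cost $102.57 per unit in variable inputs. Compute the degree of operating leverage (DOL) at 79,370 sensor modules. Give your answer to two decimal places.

Total contribution margin = 79,370 × $34.47 = $2,735,883.90.
Subtracting fixed costs: EBIT = $2,735,883.90 − $1,882,600 = $853,283.90.
So DOL = total CM / EBIT = $2,735,883.90 / $853,283.90 = 3.2063.

3.21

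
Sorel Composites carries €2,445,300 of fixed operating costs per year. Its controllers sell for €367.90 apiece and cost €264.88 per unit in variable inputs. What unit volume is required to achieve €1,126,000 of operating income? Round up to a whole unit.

34,667 controllers

Unit CM = price − variable cost = €367.90 − €264.88 = €103.02.
Units = (FC + target) / CM = (€2,445,300 + €1,126,000) / €103.02 = 34,666.08, so 34,667 controllers.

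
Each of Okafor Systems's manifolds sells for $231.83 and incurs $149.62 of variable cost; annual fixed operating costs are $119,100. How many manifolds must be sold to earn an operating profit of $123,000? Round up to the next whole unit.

Contribution margin per unit = $231.83 − $149.62 = $82.21.
Units = (FC + target) / CM = ($119,100 + $123,000) / $82.21 = 2,944.90, so 2,945 manifolds.

2,945 manifolds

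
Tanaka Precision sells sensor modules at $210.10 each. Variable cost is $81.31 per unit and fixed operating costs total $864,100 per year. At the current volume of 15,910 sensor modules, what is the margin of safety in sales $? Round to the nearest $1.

$1,933,052

Unit CM = price − variable cost = $210.10 − $81.31 = $128.79. Break-even units = $864,100 ÷ $128.79 = 6,709.37; break-even revenue = 6,709.37 × $210.10 = $1,409,639.02.
Actual sales revenue = 15,910 × $210.10 = $3,342,691.00.
Margin of safety = $3,342,691.00 − $1,409,639.02 = $1,933,052.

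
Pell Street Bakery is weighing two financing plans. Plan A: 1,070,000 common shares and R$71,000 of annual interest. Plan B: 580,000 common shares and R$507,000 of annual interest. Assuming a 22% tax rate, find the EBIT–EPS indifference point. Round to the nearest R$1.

R$1,023,082

At indifference, (EBIT − 71,000)(1 − t)/1,070,000 = (EBIT − 507,000)(1 − t)/580,000.
The (1 − t) factor cancels: (EBIT − 71,000) × 580,000 = (EBIT − 507,000) × 1,070,000.
Solving, EBIT = (507,000·1,070,000 − 71,000·580,000) / (1,070,000 − 580,000) = 501,310,000,000 / 490,000 = 1,023,081.63.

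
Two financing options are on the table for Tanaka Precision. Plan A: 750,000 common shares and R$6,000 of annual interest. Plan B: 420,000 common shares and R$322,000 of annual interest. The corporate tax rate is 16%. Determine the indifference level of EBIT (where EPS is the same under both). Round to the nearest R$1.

At indifference, (EBIT − 6,000)(1 − t)/750,000 = (EBIT − 322,000)(1 − t)/420,000.
The (1 − t) factor cancels: (EBIT − 6,000) × 420,000 = (EBIT − 322,000) × 750,000.
EBIT × (750,000 − 420,000) = 322,000 × 750,000 − 6,000 × 420,000 = 238,980,000,000, so EBIT = 238,980,000,000 ÷ 330,000 = 724,181.82.

R$724,182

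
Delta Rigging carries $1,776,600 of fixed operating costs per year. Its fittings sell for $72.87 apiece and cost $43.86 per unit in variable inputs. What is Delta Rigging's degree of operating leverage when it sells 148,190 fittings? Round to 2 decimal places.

1.70

Total contribution margin = 148,190 × $29.01 = $4,298,991.90.
Operating income = contribution − fixed costs = $4,298,991.90 − $1,776,600 = $2,522,391.90.
Degree of operating leverage = $4,298,991.90 / $2,522,391.90 = 1.7043.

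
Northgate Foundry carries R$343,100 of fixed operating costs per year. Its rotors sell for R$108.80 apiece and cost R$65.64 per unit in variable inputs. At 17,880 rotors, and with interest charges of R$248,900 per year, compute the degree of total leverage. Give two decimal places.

At 17,880 units, contribution = 17,880 × R$43.16 = R$771,700.80.
EBIT = R$771,700.80 − R$343,100 = R$428,600.80. Interest = R$248,900.00, so EBIT − I = R$179,700.80.
Degree of total leverage = total CM / (EBIT − interest) = R$771,700.80 / R$179,700.80 = 4.2944.

4.29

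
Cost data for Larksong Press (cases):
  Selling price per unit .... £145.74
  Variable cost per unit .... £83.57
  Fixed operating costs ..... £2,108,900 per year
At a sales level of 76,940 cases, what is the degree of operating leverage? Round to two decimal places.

1.79

Contribution at this volume is 76,940 × £62.17 = £4,783,359.80.
Operating income = contribution − fixed costs = £4,783,359.80 − £2,108,900 = £2,674,459.80.
So DOL = total CM / EBIT = £4,783,359.80 / £2,674,459.80 = 1.7885.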